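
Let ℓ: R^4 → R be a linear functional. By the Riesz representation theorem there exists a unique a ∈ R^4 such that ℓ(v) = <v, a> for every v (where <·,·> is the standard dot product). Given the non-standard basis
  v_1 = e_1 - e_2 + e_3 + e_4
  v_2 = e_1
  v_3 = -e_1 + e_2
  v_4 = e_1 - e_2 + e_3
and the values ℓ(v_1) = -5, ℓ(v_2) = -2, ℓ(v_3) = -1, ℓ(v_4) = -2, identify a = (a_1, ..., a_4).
a = (-2, -3, -3, -3)

Write a = (a_1, ..., a_4) in the standard basis. For each basis vector v_i, ℓ(v_i) = <v_i, a> is a linear equation in the a_j's. Collect the n equations into a matrix system V a = ℓ, where row i of V is v_i (expressed in the standard basis). Since V is invertible (lower-triangular with 1s on the diagonal, up to permutation), solve by back-substitution:
  V =
[[1, -1, 1, 1],
 [1, 0, 0, 0],
 [-1, 1, 0, 0],
 [1, -1, 1, 0]]
  V a = (-5, -2, -1, -2)
Solving gives a = (-2, -3, -3, -3).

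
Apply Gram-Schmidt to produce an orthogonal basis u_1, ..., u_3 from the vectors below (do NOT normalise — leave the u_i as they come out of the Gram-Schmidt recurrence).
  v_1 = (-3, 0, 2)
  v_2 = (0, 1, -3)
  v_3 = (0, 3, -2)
Orthogonal basis:
  u_1 = (-3, 0, 2)
  u_2 = (-18/13, 1, -27/13)
  u_3 = (21/47, 189/94, 63/94)

Apply the Gram-Schmidt recurrence
  u_1 = v_1
  u_i = v_i − Σ_{j<i} ((v_i · u_j) / (u_j · u_j)) · u_j.

Step by step this gives:
  u_1 = (-3, 0, 2)
  u_2 = (-18/13, 1, -27/13)
  u_3 = (21/47, 189/94, 63/94)

Orthogonality check:
  u_2 · u_1 = 0 (should be 0)
  u_3 · u_1 = 0 (should be 0)
  u_3 · u_2 = 0 (should be 0)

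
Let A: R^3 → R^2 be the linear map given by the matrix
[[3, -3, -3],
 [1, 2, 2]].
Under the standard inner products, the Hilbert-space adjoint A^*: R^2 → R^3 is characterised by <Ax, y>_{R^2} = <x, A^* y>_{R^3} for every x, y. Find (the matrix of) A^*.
A^* = A^T =
[[3, 1],
 [-3, 2],
 [-3, 2]]

For real matrices with standard dot products, the defining identity <Ax, y> = <x, A^* y> gives (Ax)^T y = x^T (A^*) y, i.e. x^T A^T y = x^T (A^*) y. Since this holds for all x, y, we must have A^* = A^T. Therefore
A^* =
[[3, 1],
 [-3, 2],
 [-3, 2]].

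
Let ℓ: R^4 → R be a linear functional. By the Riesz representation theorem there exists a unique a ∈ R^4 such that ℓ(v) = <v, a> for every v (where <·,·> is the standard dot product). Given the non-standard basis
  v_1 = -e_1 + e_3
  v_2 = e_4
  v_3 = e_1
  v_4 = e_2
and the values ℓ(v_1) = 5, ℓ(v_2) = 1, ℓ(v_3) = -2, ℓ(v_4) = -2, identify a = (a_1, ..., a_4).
a = (-2, -2, 3, 1)

Write a = (a_1, ..., a_4) in the standard basis. For each basis vector v_i, ℓ(v_i) = <v_i, a> is a linear equation in the a_j's. Collect the n equations into a matrix system V a = ℓ, where row i of V is v_i (expressed in the standard basis). Since V is invertible (lower-triangular with 1s on the diagonal, up to permutation), solve by back-substitution:
  V =
[[-1, 0, 1, 0],
 [0, 0, 0, 1],
 [1, 0, 0, 0],
 [0, 1, 0, 0]]
  V a = (5, 1, -2, -2)
Solving gives a = (-2, -2, 3, 1).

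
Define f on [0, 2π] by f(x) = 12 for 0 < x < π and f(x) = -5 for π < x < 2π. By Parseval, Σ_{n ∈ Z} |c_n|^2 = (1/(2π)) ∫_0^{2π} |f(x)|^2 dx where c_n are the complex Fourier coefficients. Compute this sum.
Σ |c_n|^2 = 169/2

Parseval equates the L^2 energy of f (normalised by 1/(2π)) with the ℓ^2 sum of its Fourier coefficients: (1/(2π)) ∫_0^{2π} |f|^2 = Σ |c_n|^2.
Compute the left side: (1/(2π)) [∫_0^π 12^2 dx + ∫_π^{2π} (-5)^2 dx] = (1/(2π)) · (144π + 25π) = (144 + 25)/2 = 169/2.
So Σ_{n ∈ Z} |c_n|^2 = 169/2.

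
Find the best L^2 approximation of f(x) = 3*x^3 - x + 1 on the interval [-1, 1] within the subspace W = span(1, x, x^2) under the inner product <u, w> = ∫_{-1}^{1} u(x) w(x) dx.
g(x) = 4*x/5 + 1

The best approximation g ∈ W is the orthogonal projection of f onto W. Writing g = a_0 + a_1 x + a_2 x^2, the coefficients solve the normal equations G · a = b where
  G_{ij} = <φ_i, φ_j> and b_i = <f, φ_i>, with φ_0 = 1, φ_1 = x, φ_2 = x^2.
G =
  [2, 0, 2/3]
  [0, 2/3, 0]
  [2/3, 0, 2/5],
b = (2, 8/15, 2/3).
Solving gives a_0 = 1, a_1 = 4/5, a_2 = 0, so
  g(x) = 4*x/5 + 1.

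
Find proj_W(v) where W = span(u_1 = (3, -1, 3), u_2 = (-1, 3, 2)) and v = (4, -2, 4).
proj_W(v) = (565/133, -239/133, 508/133)

Set up U = [u_1 | ... | u_2] ∈ R^(3×2). The projector onto W = col(U) is P = U (U^T U)^(-1) U^T.
Compute U^T U =
  [19, 0]
  [0, 14],
and U^T v = (26, -2).
Solve U^T U · c = U^T v for the coefficients: c = (26/19, -1/7). The projection is proj_W(v) = U c.
Check: (v - proj_W(v)) · u_1 = 0  (should be 0).
Check: (v - proj_W(v)) · u_2 = 0  (should be 0).
Result: proj_W(v) = (565/133, -239/133, 508/133).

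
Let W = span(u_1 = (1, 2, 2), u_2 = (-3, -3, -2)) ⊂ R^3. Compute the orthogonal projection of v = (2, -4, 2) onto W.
proj_W(v) = (6/29, -12/29, -20/29)

Set up U = [u_1 | ... | u_2] ∈ R^(3×2). The projector onto W = col(U) is P = U (U^T U)^(-1) U^T.
Compute U^T U =
  [9, -13]
  [-13, 22],
and U^T v = (-2, 2).
Solve U^T U · c = U^T v for the coefficients: c = (-18/29, -8/29). The projection is proj_W(v) = U c.
Check: (v - proj_W(v)) · u_1 = 0  (should be 0).
Check: (v - proj_W(v)) · u_2 = 0  (should be 0).
Result: proj_W(v) = (6/29, -12/29, -20/29).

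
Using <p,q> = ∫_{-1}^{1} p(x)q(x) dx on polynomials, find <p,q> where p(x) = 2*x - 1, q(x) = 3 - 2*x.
<p,q> = -26/3

Expand the product: p(x)·q(x) = -4*x^2 + 8*x - 3.
∫_{-1}^{1} of each monomial x^k gives [2/(k+1) if k even, 0 if k odd]. Integrating term-by-term (or equivalently evaluating the antiderivative F(x) = -4*x^3/3 + 4*x^2 - 3*x at the endpoints):
  F(1) − F(−1) = -1/3 − (25/3) = -26/3.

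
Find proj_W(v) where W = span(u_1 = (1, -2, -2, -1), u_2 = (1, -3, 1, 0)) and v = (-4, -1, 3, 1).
proj_W(v) = (-44/85, 23/85, 283/85, 109/85)

Set up U = [u_1 | ... | u_2] ∈ R^(4×2). The projector onto W = col(U) is P = U (U^T U)^(-1) U^T.
Compute U^T U =
  [10, 5]
  [5, 11],
and U^T v = (-9, 2).
Solve U^T U · c = U^T v for the coefficients: c = (-109/85, 13/17). The projection is proj_W(v) = U c.
Check: (v - proj_W(v)) · u_1 = 0  (should be 0).
Check: (v - proj_W(v)) · u_2 = 0  (should be 0).
Result: proj_W(v) = (-44/85, 23/85, 283/85, 109/85).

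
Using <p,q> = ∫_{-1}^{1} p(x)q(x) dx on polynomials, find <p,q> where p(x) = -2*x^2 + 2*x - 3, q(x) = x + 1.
<p,q> = -6

Expand the product: p(x)·q(x) = -2*x^3 - x - 3.
∫_{-1}^{1} of each monomial x^k gives [2/(k+1) if k even, 0 if k odd]. Integrating term-by-term (or equivalently evaluating the antiderivative F(x) = -x^4/2 - x^2/2 - 3*x at the endpoints):
  F(1) − F(−1) = -4 − (2) = -6.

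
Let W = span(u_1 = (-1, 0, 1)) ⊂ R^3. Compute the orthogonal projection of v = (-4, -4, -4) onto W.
proj_W(v) = (0, 0, 0)

Set up U = [u_1 | ... | u_1] ∈ R^(3×1). The projector onto W = col(U) is P = U (U^T U)^(-1) U^T.
Compute U^T U =
  [2],
and U^T v = (0).
Solve U^T U · c = U^T v for the coefficients: c = (0). The projection is proj_W(v) = U c.
Check: (v - proj_W(v)) · u_1 = 0  (should be 0).
Result: proj_W(v) = (0, 0, 0).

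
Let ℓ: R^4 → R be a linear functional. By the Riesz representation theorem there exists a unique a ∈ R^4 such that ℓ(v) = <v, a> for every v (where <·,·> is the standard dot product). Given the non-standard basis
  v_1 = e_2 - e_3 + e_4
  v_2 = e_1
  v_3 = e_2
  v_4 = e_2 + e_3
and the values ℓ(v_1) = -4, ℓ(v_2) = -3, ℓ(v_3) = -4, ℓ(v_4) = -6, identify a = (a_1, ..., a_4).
a = (-3, -4, -2, -2)

Write a = (a_1, ..., a_4) in the standard basis. For each basis vector v_i, ℓ(v_i) = <v_i, a> is a linear equation in the a_j's. Collect the n equations into a matrix system V a = ℓ, where row i of V is v_i (expressed in the standard basis). Since V is invertible (lower-triangular with 1s on the diagonal, up to permutation), solve by back-substitution:
  V =
[[0, 1, -1, 1],
 [1, 0, 0, 0],
 [0, 1, 0, 0],
 [0, 1, 1, 0]]
  V a = (-4, -3, -4, -6)
Solving gives a = (-3, -4, -2, -2).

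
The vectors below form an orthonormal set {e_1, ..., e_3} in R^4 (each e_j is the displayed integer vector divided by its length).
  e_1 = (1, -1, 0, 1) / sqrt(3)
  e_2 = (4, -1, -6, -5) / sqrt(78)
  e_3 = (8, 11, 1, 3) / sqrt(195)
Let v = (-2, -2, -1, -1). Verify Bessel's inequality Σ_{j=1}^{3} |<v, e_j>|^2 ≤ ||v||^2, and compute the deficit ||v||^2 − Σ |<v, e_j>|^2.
Σ |<v, e_j>|^2 = 97/10; ||v||^2 = 10; deficit = 3/10

Write each e_j = u_j / sqrt(<u_j, u_j>) where u_j is the displayed integer vector. Then <v, e_j> = <v, u_j> / sqrt(<u_j, u_j>), so |<v, e_j>|^2 = <v, u_j>^2 / <u_j, u_j>.
Coefficients: <v, e_1> = -1/sqrt(3), <v, e_2> = 5/sqrt(78), <v, e_3> = -42/sqrt(195).
Square and sum: Σ |<v, e_j>|^2 = 97/10.
Compute ||v||^2 = v·v = 10.
Deficit = 10 − 97/10 = 3/10 ≥ 0, confirming Bessel's inequality. (The deficit equals ||v − Σ <v,e_j> e_j||^2, the squared distance from v to span{e_j}.)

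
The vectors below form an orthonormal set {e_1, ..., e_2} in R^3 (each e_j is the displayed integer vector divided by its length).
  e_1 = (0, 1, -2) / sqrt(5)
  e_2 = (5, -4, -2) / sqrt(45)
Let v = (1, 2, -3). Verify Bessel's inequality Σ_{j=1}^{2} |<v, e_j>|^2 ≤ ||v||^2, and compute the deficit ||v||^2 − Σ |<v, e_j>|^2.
Σ |<v, e_j>|^2 = 13; ||v||^2 = 14; deficit = 1

Write each e_j = u_j / sqrt(<u_j, u_j>) where u_j is the displayed integer vector. Then <v, e_j> = <v, u_j> / sqrt(<u_j, u_j>), so |<v, e_j>|^2 = <v, u_j>^2 / <u_j, u_j>.
Coefficients: <v, e_1> = 8/sqrt(5), <v, e_2> = 3/sqrt(45).
Square and sum: Σ |<v, e_j>|^2 = 13.
Compute ||v||^2 = v·v = 14.
Deficit = 14 − 13 = 1 ≥ 0, confirming Bessel's inequality. (The deficit equals ||v − Σ <v,e_j> e_j||^2, the squared distance from v to span{e_j}.)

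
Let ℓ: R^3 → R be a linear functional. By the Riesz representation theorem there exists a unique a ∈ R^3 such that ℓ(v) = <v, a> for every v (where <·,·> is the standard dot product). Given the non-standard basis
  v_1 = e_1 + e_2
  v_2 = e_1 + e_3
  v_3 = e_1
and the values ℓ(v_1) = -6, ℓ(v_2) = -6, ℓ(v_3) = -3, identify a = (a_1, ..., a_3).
a = (-3, -3, -3)

Write a = (a_1, ..., a_3) in the standard basis. For each basis vector v_i, ℓ(v_i) = <v_i, a> is a linear equation in the a_j's. Collect the n equations into a matrix system V a = ℓ, where row i of V is v_i (expressed in the standard basis). Since V is invertible (lower-triangular with 1s on the diagonal, up to permutation), solve by back-substitution:
  V =
[[1, 1, 0],
 [1, 0, 1],
 [1, 0, 0]]
  V a = (-6, -6, -3)
Solving gives a = (-3, -3, -3).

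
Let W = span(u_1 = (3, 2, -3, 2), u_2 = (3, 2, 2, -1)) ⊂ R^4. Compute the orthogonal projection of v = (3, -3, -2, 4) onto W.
proj_W(v) = (348/443, 232/443, -1423/443, 877/443)

Set up U = [u_1 | ... | u_2] ∈ R^(4×2). The projector onto W = col(U) is P = U (U^T U)^(-1) U^T.
Compute U^T U =
  [26, 5]
  [5, 18],
and U^T v = (17, -5).
Solve U^T U · c = U^T v for the coefficients: c = (331/443, -215/443). The projection is proj_W(v) = U c.
Check: (v - proj_W(v)) · u_1 = 0  (should be 0).
Check: (v - proj_W(v)) · u_2 = 0  (should be 0).
Result: proj_W(v) = (348/443, 232/443, -1423/443, 877/443).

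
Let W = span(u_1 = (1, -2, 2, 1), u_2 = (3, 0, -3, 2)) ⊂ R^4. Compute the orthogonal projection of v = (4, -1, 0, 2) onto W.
proj_W(v) = (232/73, -128/73, -40/73, 176/73)

Set up U = [u_1 | ... | u_2] ∈ R^(4×2). The projector onto W = col(U) is P = U (U^T U)^(-1) U^T.
Compute U^T U =
  [10, -1]
  [-1, 22],
and U^T v = (8, 16).
Solve U^T U · c = U^T v for the coefficients: c = (64/73, 56/73). The projection is proj_W(v) = U c.
Check: (v - proj_W(v)) · u_1 = 0  (should be 0).
Check: (v - proj_W(v)) · u_2 = 0  (should be 0).
Result: proj_W(v) = (232/73, -128/73, -40/73, 176/73).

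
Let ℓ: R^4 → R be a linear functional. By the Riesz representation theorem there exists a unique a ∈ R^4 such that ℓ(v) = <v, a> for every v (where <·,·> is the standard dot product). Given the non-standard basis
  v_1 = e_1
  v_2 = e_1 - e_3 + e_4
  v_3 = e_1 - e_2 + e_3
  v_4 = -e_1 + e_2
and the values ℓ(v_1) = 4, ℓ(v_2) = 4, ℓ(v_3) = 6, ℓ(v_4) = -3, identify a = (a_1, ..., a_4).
a = (4, 1, 3, 3)

Write a = (a_1, ..., a_4) in the standard basis. For each basis vector v_i, ℓ(v_i) = <v_i, a> is a linear equation in the a_j's. Collect the n equations into a matrix system V a = ℓ, where row i of V is v_i (expressed in the standard basis). Since V is invertible (lower-triangular with 1s on the diagonal, up to permutation), solve by back-substitution:
  V =
[[1, 0, 0, 0],
 [1, 0, -1, 1],
 [1, -1, 1, 0],
 [-1, 1, 0, 0]]
  V a = (4, 4, 6, -3)
Solving gives a = (4, 1, 3, 3).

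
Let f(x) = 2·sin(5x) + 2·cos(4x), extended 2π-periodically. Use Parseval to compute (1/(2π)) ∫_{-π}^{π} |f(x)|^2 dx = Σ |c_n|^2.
Σ |c_n|^2 = 4

Expand |f|^2 and use orthogonality of {sin(nx), cos(mx)} on [-π, π]:
  ∫_{-π}^{π} sin(nx)^2 dx = π, ∫ cos(mx)^2 dx = π, and cross terms integrate to 0.
So ∫_{-π}^{π} f(x)^2 dx = 2^2 · π + 2^2 · π = (4 + 4)π.
Divide by 2π: (4 + 4)/2 = 4.
By Parseval, this equals Σ |c_n|^2.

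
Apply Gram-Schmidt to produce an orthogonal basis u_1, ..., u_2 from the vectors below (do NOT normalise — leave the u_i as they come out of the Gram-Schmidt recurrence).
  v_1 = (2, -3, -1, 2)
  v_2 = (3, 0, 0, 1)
Orthogonal basis:
  u_1 = (2, -3, -1, 2)
  u_2 = (19/9, 4/3, 4/9, 1/9)

Apply the Gram-Schmidt recurrence
  u_1 = v_1
  u_i = v_i − Σ_{j<i} ((v_i · u_j) / (u_j · u_j)) · u_j.

Step by step this gives:
  u_1 = (2, -3, -1, 2)
  u_2 = (19/9, 4/3, 4/9, 1/9)

Orthogonality check:
  u_2 · u_1 = 0 (should be 0)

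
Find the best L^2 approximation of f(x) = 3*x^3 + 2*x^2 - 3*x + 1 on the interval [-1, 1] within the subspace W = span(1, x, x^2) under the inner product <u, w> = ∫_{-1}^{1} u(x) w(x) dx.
g(x) = 2*x^2 - 6*x/5 + 1

The best approximation g ∈ W is the orthogonal projection of f onto W. Writing g = a_0 + a_1 x + a_2 x^2, the coefficients solve the normal equations G · a = b where
  G_{ij} = <φ_i, φ_j> and b_i = <f, φ_i>, with φ_0 = 1, φ_1 = x, φ_2 = x^2.
G =
  [2, 0, 2/3]
  [0, 2/3, 0]
  [2/3, 0, 2/5],
b = (10/3, -4/5, 22/15).
Solving gives a_0 = 1, a_1 = -6/5, a_2 = 2, so
  g(x) = 2*x^2 - 6*x/5 + 1.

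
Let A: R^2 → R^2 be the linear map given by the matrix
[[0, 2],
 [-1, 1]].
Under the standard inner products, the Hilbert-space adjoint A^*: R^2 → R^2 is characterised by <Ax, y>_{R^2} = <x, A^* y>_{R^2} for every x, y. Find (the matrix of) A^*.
A^* = A^T =
[[0, -1],
 [2, 1]]

For real matrices with standard dot products, the defining identity <Ax, y> = <x, A^* y> gives (Ax)^T y = x^T (A^*) y, i.e. x^T A^T y = x^T (A^*) y. Since this holds for all x, y, we must have A^* = A^T. Therefore
A^* =
[[0, -1],
 [2, 1]].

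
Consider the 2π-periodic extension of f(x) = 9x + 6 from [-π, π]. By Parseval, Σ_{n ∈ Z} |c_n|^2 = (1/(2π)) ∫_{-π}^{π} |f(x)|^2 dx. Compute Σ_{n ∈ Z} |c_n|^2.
Σ |c_n|^2 = 27π^2 + 36

Expand and integrate term by term over [-π, π]:
  ∫ (9x)^2 dx = 81·(2π^3/3); ∫ 2·9·(6)·x dx = 0 (odd integrand); ∫ 6^2 dx = 36·2π.
So (1/(2π)) ∫_{-π}^{π} (9x + 6)^2 dx = 81π^2/3 + 36 = 27π^2 + 36.
Parseval ⇒ Σ |c_n|^2 = 27π^2 + 36.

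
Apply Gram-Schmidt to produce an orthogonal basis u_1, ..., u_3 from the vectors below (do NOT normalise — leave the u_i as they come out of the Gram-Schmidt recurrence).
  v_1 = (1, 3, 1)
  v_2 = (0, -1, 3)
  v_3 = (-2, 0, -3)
Orthogonal basis:
  u_1 = (1, 3, 1)
  u_2 = (0, -1, 3)
  u_3 = (-17/11, 51/110, 17/110)

Apply the Gram-Schmidt recurrence
  u_1 = v_1
  u_i = v_i − Σ_{j<i} ((v_i · u_j) / (u_j · u_j)) · u_j.

Step by step this gives:
  u_1 = (1, 3, 1)
  u_2 = (0, -1, 3)
  u_3 = (-17/11, 51/110, 17/110)

Orthogonality check:
  u_2 · u_1 = 0 (should be 0)
  u_3 · u_1 = 0 (should be 0)
  u_3 · u_2 = 0 (should be 0)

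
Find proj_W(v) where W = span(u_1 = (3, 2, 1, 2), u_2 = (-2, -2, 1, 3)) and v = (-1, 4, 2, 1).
proj_W(v) = (51/35, 20/21, 8/15, 23/21)

Set up U = [u_1 | ... | u_2] ∈ R^(4×2). The projector onto W = col(U) is P = U (U^T U)^(-1) U^T.
Compute U^T U =
  [18, -3]
  [-3, 18],
and U^T v = (9, -1).
Solve U^T U · c = U^T v for the coefficients: c = (53/105, 1/35). The projection is proj_W(v) = U c.
Check: (v - proj_W(v)) · u_1 = 0  (should be 0).
Check: (v - proj_W(v)) · u_2 = 0  (should be 0).
Result: proj_W(v) = (51/35, 20/21, 8/15, 23/21).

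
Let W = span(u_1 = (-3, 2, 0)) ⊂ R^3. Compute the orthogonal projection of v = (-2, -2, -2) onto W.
proj_W(v) = (-6/13, 4/13, 0)

Set up U = [u_1 | ... | u_1] ∈ R^(3×1). The projector onto W = col(U) is P = U (U^T U)^(-1) U^T.
Compute U^T U =
  [13],
and U^T v = (2).
Solve U^T U · c = U^T v for the coefficients: c = (2/13). The projection is proj_W(v) = U c.
Check: (v - proj_W(v)) · u_1 = 0  (should be 0).
Result: proj_W(v) = (-6/13, 4/13, 0).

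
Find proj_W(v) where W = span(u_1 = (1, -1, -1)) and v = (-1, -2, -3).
proj_W(v) = (4/3, -4/3, -4/3)

Set up U = [u_1 | ... | u_1] ∈ R^(3×1). The projector onto W = col(U) is P = U (U^T U)^(-1) U^T.
Compute U^T U =
  [3],
and U^T v = (4).
Solve U^T U · c = U^T v for the coefficients: c = (4/3). The projection is proj_W(v) = U c.
Check: (v - proj_W(v)) · u_1 = 0  (should be 0).
Result: proj_W(v) = (4/3, -4/3, -4/3).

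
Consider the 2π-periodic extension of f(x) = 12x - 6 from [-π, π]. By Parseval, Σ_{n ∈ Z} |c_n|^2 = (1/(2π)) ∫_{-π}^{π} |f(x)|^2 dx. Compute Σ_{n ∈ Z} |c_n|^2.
Σ |c_n|^2 = 48π^2 + 36

Expand and integrate term by term over [-π, π]:
  ∫ (12x)^2 dx = 144·(2π^3/3); ∫ 2·12·(-6)·x dx = 0 (odd integrand); ∫ (-6)^2 dx = 36·2π.
So (1/(2π)) ∫_{-π}^{π} (12x - 6)^2 dx = 144π^2/3 + 36 = 48π^2 + 36.
Parseval ⇒ Σ |c_n|^2 = 48π^2 + 36.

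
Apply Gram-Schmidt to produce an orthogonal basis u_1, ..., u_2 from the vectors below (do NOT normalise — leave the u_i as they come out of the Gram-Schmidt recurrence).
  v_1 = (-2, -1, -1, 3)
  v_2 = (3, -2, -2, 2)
Orthogonal basis:
  u_1 = (-2, -1, -1, 3)
  u_2 = (53/15, -26/15, -26/15, 6/5)

Apply the Gram-Schmidt recurrence
  u_1 = v_1
  u_i = v_i − Σ_{j<i} ((v_i · u_j) / (u_j · u_j)) · u_j.

Step by step this gives:
  u_1 = (-2, -1, -1, 3)
  u_2 = (53/15, -26/15, -26/15, 6/5)

Orthogonality check:
  u_2 · u_1 = 0 (should be 0)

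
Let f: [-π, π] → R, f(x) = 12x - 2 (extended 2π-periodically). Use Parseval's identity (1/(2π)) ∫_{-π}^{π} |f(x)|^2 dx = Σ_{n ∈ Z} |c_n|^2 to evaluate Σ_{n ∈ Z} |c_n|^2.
Σ |c_n|^2 = 48π^2 + 4

Expand and integrate term by term over [-π, π]:
  ∫ (12x)^2 dx = 144·(2π^3/3); ∫ 2·12·(-2)·x dx = 0 (odd integrand); ∫ (-2)^2 dx = 4·2π.
So (1/(2π)) ∫_{-π}^{π} (12x - 2)^2 dx = 144π^2/3 + 4 = 48π^2 + 4.
Parseval ⇒ Σ |c_n|^2 = 48π^2 + 4.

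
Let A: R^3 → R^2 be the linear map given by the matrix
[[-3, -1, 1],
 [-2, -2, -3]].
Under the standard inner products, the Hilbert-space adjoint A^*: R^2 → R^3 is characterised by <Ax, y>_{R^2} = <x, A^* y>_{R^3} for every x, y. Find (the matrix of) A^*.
A^* = A^T =
[[-3, -2],
 [-1, -2],
 [1, -3]]

For real matrices with standard dot products, the defining identity <Ax, y> = <x, A^* y> gives (Ax)^T y = x^T (A^*) y, i.e. x^T A^T y = x^T (A^*) y. Since this holds for all x, y, we must have A^* = A^T. Therefore
A^* =
[[-3, -2],
 [-1, -2],
 [1, -3]].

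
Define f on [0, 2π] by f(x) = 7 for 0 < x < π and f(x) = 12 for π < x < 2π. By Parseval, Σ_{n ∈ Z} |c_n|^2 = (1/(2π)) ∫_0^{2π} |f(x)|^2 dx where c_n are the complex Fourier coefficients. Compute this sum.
Σ |c_n|^2 = 193/2

Parseval equates the L^2 energy of f (normalised by 1/(2π)) with the ℓ^2 sum of its Fourier coefficients: (1/(2π)) ∫_0^{2π} |f|^2 = Σ |c_n|^2.
Compute the left side: (1/(2π)) [∫_0^π 7^2 dx + ∫_π^{2π} 12^2 dx] = (1/(2π)) · (49π + 144π) = (49 + 144)/2 = 193/2.
So Σ_{n ∈ Z} |c_n|^2 = 193/2.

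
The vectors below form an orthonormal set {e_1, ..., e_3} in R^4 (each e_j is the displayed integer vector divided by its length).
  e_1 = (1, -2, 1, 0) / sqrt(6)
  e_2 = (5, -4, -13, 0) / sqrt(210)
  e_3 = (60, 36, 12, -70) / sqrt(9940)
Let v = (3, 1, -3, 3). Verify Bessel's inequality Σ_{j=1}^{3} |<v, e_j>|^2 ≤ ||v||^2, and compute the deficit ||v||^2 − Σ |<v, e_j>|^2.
Σ |<v, e_j>|^2 = 899/71; ||v||^2 = 28; deficit = 1089/71

Write each e_j = u_j / sqrt(<u_j, u_j>) where u_j is the displayed integer vector. Then <v, e_j> = <v, u_j> / sqrt(<u_j, u_j>), so |<v, e_j>|^2 = <v, u_j>^2 / <u_j, u_j>.
Coefficients: <v, e_1> = -2/sqrt(6), <v, e_2> = 50/sqrt(210), <v, e_3> = -30/sqrt(9940).
Square and sum: Σ |<v, e_j>|^2 = 899/71.
Compute ||v||^2 = v·v = 28.
Deficit = 28 − 899/71 = 1089/71 ≥ 0, confirming Bessel's inequality. (The deficit equals ||v − Σ <v,e_j> e_j||^2, the squared distance from v to span{e_j}.)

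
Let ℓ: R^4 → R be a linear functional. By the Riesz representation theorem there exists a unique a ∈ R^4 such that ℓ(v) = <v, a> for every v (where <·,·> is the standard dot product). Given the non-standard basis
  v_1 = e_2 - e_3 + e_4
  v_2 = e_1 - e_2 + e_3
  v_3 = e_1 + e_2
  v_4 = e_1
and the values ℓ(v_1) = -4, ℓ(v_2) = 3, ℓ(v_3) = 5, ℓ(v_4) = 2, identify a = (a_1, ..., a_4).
a = (2, 3, 4, -3)

Write a = (a_1, ..., a_4) in the standard basis. For each basis vector v_i, ℓ(v_i) = <v_i, a> is a linear equation in the a_j's. Collect the n equations into a matrix system V a = ℓ, where row i of V is v_i (expressed in the standard basis). Since V is invertible (lower-triangular with 1s on the diagonal, up to permutation), solve by back-substitution:
  V =
[[0, 1, -1, 1],
 [1, -1, 1, 0],
 [1, 1, 0, 0],
 [1, 0, 0, 0]]
  V a = (-4, 3, 5, 2)
Solving gives a = (2, 3, 4, -3).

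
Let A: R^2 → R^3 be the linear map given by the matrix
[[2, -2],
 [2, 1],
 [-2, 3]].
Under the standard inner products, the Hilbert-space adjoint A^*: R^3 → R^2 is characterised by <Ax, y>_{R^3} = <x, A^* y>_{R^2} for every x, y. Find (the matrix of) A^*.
A^* = A^T =
[[2, 2, -2],
 [-2, 1, 3]]

For real matrices with standard dot products, the defining identity <Ax, y> = <x, A^* y> gives (Ax)^T y = x^T (A^*) y, i.e. x^T A^T y = x^T (A^*) y. Since this holds for all x, y, we must have A^* = A^T. Therefore
A^* =
[[2, 2, -2],
 [-2, 1, 3]].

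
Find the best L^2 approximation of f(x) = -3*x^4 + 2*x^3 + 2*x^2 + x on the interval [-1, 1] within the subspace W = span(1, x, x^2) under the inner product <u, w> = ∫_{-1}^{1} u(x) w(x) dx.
g(x) = -4*x^2/7 + 11*x/5 + 9/35

The best approximation g ∈ W is the orthogonal projection of f onto W. Writing g = a_0 + a_1 x + a_2 x^2, the coefficients solve the normal equations G · a = b where
  G_{ij} = <φ_i, φ_j> and b_i = <f, φ_i>, with φ_0 = 1, φ_1 = x, φ_2 = x^2.
G =
  [2, 0, 2/3]
  [0, 2/3, 0]
  [2/3, 0, 2/5],
b = (2/15, 22/15, -2/35).
Solving gives a_0 = 9/35, a_1 = 11/5, a_2 = -4/7, so
  g(x) = -4*x^2/7 + 11*x/5 + 9/35.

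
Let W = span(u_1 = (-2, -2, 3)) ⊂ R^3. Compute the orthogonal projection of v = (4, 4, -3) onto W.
proj_W(v) = (50/17, 50/17, -75/17)

Set up U = [u_1 | ... | u_1] ∈ R^(3×1). The projector onto W = col(U) is P = U (U^T U)^(-1) U^T.
Compute U^T U =
  [17],
and U^T v = (-25).
Solve U^T U · c = U^T v for the coefficients: c = (-25/17). The projection is proj_W(v) = U c.
Check: (v - proj_W(v)) · u_1 = 0  (should be 0).
Result: proj_W(v) = (50/17, 50/17, -75/17).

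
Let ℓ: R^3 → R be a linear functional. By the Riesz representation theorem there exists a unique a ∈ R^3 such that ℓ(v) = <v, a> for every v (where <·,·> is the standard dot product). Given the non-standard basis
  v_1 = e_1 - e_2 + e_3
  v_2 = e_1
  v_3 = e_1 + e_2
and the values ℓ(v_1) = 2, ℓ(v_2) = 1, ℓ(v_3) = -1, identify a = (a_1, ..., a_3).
a = (1, -2, -1)

Write a = (a_1, ..., a_3) in the standard basis. For each basis vector v_i, ℓ(v_i) = <v_i, a> is a linear equation in the a_j's. Collect the n equations into a matrix system V a = ℓ, where row i of V is v_i (expressed in the standard basis). Since V is invertible (lower-triangular with 1s on the diagonal, up to permutation), solve by back-substitution:
  V =
[[1, -1, 1],
 [1, 0, 0],
 [1, 1, 0]]
  V a = (2, 1, -1)
Solving gives a = (1, -2, -1).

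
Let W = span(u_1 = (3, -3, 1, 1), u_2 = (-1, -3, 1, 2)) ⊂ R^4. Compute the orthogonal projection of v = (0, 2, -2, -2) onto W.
proj_W(v) = (8/73, 192/73, -64/73, -114/73)

Set up U = [u_1 | ... | u_2] ∈ R^(4×2). The projector onto W = col(U) is P = U (U^T U)^(-1) U^T.
Compute U^T U =
  [20, 9]
  [9, 15],
and U^T v = (-10, -12).
Solve U^T U · c = U^T v for the coefficients: c = (-14/73, -50/73). The projection is proj_W(v) = U c.
Check: (v - proj_W(v)) · u_1 = 0  (should be 0).
Check: (v - proj_W(v)) · u_2 = 0  (should be 0).
Result: proj_W(v) = (8/73, 192/73, -64/73, -114/73).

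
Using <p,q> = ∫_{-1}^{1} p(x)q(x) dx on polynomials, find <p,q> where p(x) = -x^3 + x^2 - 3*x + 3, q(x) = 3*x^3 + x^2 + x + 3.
<p,q> = 544/35

Expand the product: p(x)·q(x) = -3*x^6 + 2*x^5 - 9*x^4 + 4*x^3 + 3*x^2 - 6*x + 9.
∫_{-1}^{1} of each monomial x^k gives [2/(k+1) if k even, 0 if k odd]. Integrating term-by-term (or equivalently evaluating the antiderivative F(x) = -3*x^7/7 + x^6/3 - 9*x^5/5 + x^4 + x^3 - 3*x^2 + 9*x at the endpoints):
  F(1) − F(−1) = 641/105 − (-991/105) = 544/35.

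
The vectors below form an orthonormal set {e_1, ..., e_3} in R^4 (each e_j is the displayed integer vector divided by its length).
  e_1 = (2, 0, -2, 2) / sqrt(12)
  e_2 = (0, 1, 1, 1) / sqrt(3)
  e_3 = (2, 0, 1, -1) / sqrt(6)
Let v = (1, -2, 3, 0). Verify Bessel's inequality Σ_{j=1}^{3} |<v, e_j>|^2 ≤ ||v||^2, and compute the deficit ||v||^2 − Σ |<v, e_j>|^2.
Σ |<v, e_j>|^2 = 35/6; ||v||^2 = 14; deficit = 49/6

Write each e_j = u_j / sqrt(<u_j, u_j>) where u_j is the displayed integer vector. Then <v, e_j> = <v, u_j> / sqrt(<u_j, u_j>), so |<v, e_j>|^2 = <v, u_j>^2 / <u_j, u_j>.
Coefficients: <v, e_1> = -4/sqrt(12), <v, e_2> = 1/sqrt(3), <v, e_3> = 5/sqrt(6).
Square and sum: Σ |<v, e_j>|^2 = 35/6.
Compute ||v||^2 = v·v = 14.
Deficit = 14 − 35/6 = 49/6 ≥ 0, confirming Bessel's inequality. (The deficit equals ||v − Σ <v,e_j> e_j||^2, the squared distance from v to span{e_j}.)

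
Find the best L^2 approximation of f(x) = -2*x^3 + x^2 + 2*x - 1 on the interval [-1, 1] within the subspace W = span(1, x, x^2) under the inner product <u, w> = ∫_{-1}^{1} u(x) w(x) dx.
g(x) = x^2 + 4*x/5 - 1

The best approximation g ∈ W is the orthogonal projection of f onto W. Writing g = a_0 + a_1 x + a_2 x^2, the coefficients solve the normal equations G · a = b where
  G_{ij} = <φ_i, φ_j> and b_i = <f, φ_i>, with φ_0 = 1, φ_1 = x, φ_2 = x^2.
G =
  [2, 0, 2/3]
  [0, 2/3, 0]
  [2/3, 0, 2/5],
b = (-4/3, 8/15, -4/15).
Solving gives a_0 = -1, a_1 = 4/5, a_2 = 1, so
  g(x) = x^2 + 4*x/5 - 1.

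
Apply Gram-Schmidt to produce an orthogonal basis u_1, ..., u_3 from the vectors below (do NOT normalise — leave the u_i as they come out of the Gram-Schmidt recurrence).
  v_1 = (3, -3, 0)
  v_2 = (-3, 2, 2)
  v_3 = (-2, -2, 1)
Orthogonal basis:
  u_1 = (3, -3, 0)
  u_2 = (-1/2, -1/2, 2)
  u_3 = (-14/9, -14/9, -7/9)

Apply the Gram-Schmidt recurrence
  u_1 = v_1
  u_i = v_i − Σ_{j<i} ((v_i · u_j) / (u_j · u_j)) · u_j.

Step by step this gives:
  u_1 = (3, -3, 0)
  u_2 = (-1/2, -1/2, 2)
  u_3 = (-14/9, -14/9, -7/9)

Orthogonality check:
  u_2 · u_1 = 0 (should be 0)
  u_3 · u_1 = 0 (should be 0)
  u_3 · u_2 = 0 (should be 0)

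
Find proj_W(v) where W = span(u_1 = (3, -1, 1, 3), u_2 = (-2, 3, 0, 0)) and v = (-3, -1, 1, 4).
proj_W(v) = (66/179, 223/179, 92/179, 276/179)

Set up U = [u_1 | ... | u_2] ∈ R^(4×2). The projector onto W = col(U) is P = U (U^T U)^(-1) U^T.
Compute U^T U =
  [20, -9]
  [-9, 13],
and U^T v = (5, 3).
Solve U^T U · c = U^T v for the coefficients: c = (92/179, 105/179). The projection is proj_W(v) = U c.
Check: (v - proj_W(v)) · u_1 = 0  (should be 0).
Check: (v - proj_W(v)) · u_2 = 0  (should be 0).
Result: proj_W(v) = (66/179, 223/179, 92/179, 276/179).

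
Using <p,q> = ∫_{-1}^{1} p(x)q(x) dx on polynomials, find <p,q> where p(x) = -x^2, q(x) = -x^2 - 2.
<p,q> = 26/15

Expand the product: p(x)·q(x) = x^4 + 2*x^2.
∫_{-1}^{1} of each monomial x^k gives [2/(k+1) if k even, 0 if k odd]. Integrating term-by-term (or equivalently evaluating the antiderivative F(x) = x^5/5 + 2*x^3/3 at the endpoints):
  F(1) − F(−1) = 13/15 − (-13/15) = 26/15.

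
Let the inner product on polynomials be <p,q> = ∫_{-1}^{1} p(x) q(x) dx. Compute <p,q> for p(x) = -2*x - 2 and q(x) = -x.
<p,q> = 4/3

Expand the product: p(x)·q(x) = 2*x^2 + 2*x.
∫_{-1}^{1} of each monomial x^k gives [2/(k+1) if k even, 0 if k odd]. Integrating term-by-term (or equivalently evaluating the antiderivative F(x) = 2*x^3/3 + x^2 at the endpoints):
  F(1) − F(−1) = 5/3 − (1/3) = 4/3.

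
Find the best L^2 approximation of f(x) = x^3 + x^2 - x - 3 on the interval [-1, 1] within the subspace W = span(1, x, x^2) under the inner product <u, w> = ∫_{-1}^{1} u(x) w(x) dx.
g(x) = x^2 - 2*x/5 - 3

The best approximation g ∈ W is the orthogonal projection of f onto W. Writing g = a_0 + a_1 x + a_2 x^2, the coefficients solve the normal equations G · a = b where
  G_{ij} = <φ_i, φ_j> and b_i = <f, φ_i>, with φ_0 = 1, φ_1 = x, φ_2 = x^2.
G =
  [2, 0, 2/3]
  [0, 2/3, 0]
  [2/3, 0, 2/5],
b = (-16/3, -4/15, -8/5).
Solving gives a_0 = -3, a_1 = -2/5, a_2 = 1, so
  g(x) = x^2 - 2*x/5 - 3.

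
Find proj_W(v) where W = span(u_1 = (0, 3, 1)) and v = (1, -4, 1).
proj_W(v) = (0, -33/10, -11/10)

Set up U = [u_1 | ... | u_1] ∈ R^(3×1). The projector onto W = col(U) is P = U (U^T U)^(-1) U^T.
Compute U^T U =
  [10],
and U^T v = (-11).
Solve U^T U · c = U^T v for the coefficients: c = (-11/10). The projection is proj_W(v) = U c.
Check: (v - proj_W(v)) · u_1 = 0  (should be 0).
Result: proj_W(v) = (0, -33/10, -11/10).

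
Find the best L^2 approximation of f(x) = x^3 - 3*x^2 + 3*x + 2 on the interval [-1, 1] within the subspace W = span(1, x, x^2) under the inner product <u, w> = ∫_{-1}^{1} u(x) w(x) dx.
g(x) = -3*x^2 + 18*x/5 + 2

The best approximation g ∈ W is the orthogonal projection of f onto W. Writing g = a_0 + a_1 x + a_2 x^2, the coefficients solve the normal equations G · a = b where
  G_{ij} = <φ_i, φ_j> and b_i = <f, φ_i>, with φ_0 = 1, φ_1 = x, φ_2 = x^2.
G =
  [2, 0, 2/3]
  [0, 2/3, 0]
  [2/3, 0, 2/5],
b = (2, 12/5, 2/15).
Solving gives a_0 = 2, a_1 = 18/5, a_2 = -3, so
  g(x) = -3*x^2 + 18*x/5 + 2.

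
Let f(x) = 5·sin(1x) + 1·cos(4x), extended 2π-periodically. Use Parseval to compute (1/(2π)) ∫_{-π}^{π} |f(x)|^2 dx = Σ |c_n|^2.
Σ |c_n|^2 = 13

Expand |f|^2 and use orthogonality of {sin(nx), cos(mx)} on [-π, π]:
  ∫_{-π}^{π} sin(nx)^2 dx = π, ∫ cos(mx)^2 dx = π, and cross terms integrate to 0.
So ∫_{-π}^{π} f(x)^2 dx = 5^2 · π + 1^2 · π = (25 + 1)π.
Divide by 2π: (25 + 1)/2 = 13.
By Parseval, this equals Σ |c_n|^2.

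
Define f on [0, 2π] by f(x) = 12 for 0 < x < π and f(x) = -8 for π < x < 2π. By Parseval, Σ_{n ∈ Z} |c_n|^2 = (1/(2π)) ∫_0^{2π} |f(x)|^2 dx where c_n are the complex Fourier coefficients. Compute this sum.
Σ |c_n|^2 = 104

Parseval equates the L^2 energy of f (normalised by 1/(2π)) with the ℓ^2 sum of its Fourier coefficients: (1/(2π)) ∫_0^{2π} |f|^2 = Σ |c_n|^2.
Compute the left side: (1/(2π)) [∫_0^π 12^2 dx + ∫_π^{2π} (-8)^2 dx] = (1/(2π)) · (144π + 64π) = (144 + 64)/2 = 104.
So Σ_{n ∈ Z} |c_n|^2 = 104.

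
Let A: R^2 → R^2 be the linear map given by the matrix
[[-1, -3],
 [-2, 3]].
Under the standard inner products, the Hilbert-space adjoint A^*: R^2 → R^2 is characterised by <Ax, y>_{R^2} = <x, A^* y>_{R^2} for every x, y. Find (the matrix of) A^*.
A^* = A^T =
[[-1, -2],
 [-3, 3]]

For real matrices with standard dot products, the defining identity <Ax, y> = <x, A^* y> gives (Ax)^T y = x^T (A^*) y, i.e. x^T A^T y = x^T (A^*) y. Since this holds for all x, y, we must have A^* = A^T. Therefore
A^* =
[[-1, -2],
 [-3, 3]].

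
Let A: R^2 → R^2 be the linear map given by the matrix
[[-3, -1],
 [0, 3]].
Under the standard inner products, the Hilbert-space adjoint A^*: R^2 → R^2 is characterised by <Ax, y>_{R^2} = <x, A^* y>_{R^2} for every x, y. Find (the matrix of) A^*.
A^* = A^T =
[[-3, 0],
 [-1, 3]]

For real matrices with standard dot products, the defining identity <Ax, y> = <x, A^* y> gives (Ax)^T y = x^T (A^*) y, i.e. x^T A^T y = x^T (A^*) y. Since this holds for all x, y, we must have A^* = A^T. Therefore
A^* =
[[-3, 0],
 [-1, 3]].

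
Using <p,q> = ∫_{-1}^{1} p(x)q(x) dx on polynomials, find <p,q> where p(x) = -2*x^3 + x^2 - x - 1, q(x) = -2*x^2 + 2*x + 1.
<p,q> = -56/15

Expand the product: p(x)·q(x) = 4*x^5 - 6*x^4 + 2*x^3 + x^2 - 3*x - 1.
∫_{-1}^{1} of each monomial x^k gives [2/(k+1) if k even, 0 if k odd]. Integrating term-by-term (or equivalently evaluating the antiderivative F(x) = 2*x^6/3 - 6*x^5/5 + x^4/2 + x^3/3 - 3*x^2/2 - x at the endpoints):
  F(1) − F(−1) = -11/5 − (23/15) = -56/15.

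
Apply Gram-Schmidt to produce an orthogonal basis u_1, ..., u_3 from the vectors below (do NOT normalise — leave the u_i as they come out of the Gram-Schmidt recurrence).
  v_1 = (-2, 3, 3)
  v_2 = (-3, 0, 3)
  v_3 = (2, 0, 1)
Orthogonal basis:
  u_1 = (-2, 3, 3)
  u_2 = (-18/11, -45/22, 21/22)
  u_3 = (27/19, -9/19, 27/19)

Apply the Gram-Schmidt recurrence
  u_1 = v_1
  u_i = v_i − Σ_{j<i} ((v_i · u_j) / (u_j · u_j)) · u_j.

Step by step this gives:
  u_1 = (-2, 3, 3)
  u_2 = (-18/11, -45/22, 21/22)
  u_3 = (27/19, -9/19, 27/19)

Orthogonality check:
  u_2 · u_1 = 0 (should be 0)
  u_3 · u_1 = 0 (should be 0)
  u_3 · u_2 = 0 (should be 0)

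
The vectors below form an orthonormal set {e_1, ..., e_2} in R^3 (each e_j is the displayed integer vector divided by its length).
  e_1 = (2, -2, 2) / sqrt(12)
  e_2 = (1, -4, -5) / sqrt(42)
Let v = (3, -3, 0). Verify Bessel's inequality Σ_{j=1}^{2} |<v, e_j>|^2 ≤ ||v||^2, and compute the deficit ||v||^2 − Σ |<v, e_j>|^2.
Σ |<v, e_j>|^2 = 243/14; ||v||^2 = 18; deficit = 9/14

Write each e_j = u_j / sqrt(<u_j, u_j>) where u_j is the displayed integer vector. Then <v, e_j> = <v, u_j> / sqrt(<u_j, u_j>), so |<v, e_j>|^2 = <v, u_j>^2 / <u_j, u_j>.
Coefficients: <v, e_1> = 12/sqrt(12), <v, e_2> = 15/sqrt(42).
Square and sum: Σ |<v, e_j>|^2 = 243/14.
Compute ||v||^2 = v·v = 18.
Deficit = 18 − 243/14 = 9/14 ≥ 0, confirming Bessel's inequality. (The deficit equals ||v − Σ <v,e_j> e_j||^2, the squared distance from v to span{e_j}.)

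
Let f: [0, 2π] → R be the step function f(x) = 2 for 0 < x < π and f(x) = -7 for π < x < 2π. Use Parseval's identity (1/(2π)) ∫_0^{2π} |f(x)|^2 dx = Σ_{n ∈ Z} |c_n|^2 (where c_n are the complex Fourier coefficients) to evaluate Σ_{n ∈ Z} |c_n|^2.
Σ |c_n|^2 = 53/2

Parseval equates the L^2 energy of f (normalised by 1/(2π)) with the ℓ^2 sum of its Fourier coefficients: (1/(2π)) ∫_0^{2π} |f|^2 = Σ |c_n|^2.
Compute the left side: (1/(2π)) [∫_0^π 2^2 dx + ∫_π^{2π} (-7)^2 dx] = (1/(2π)) · (4π + 49π) = (4 + 49)/2 = 53/2.
So Σ_{n ∈ Z} |c_n|^2 = 53/2.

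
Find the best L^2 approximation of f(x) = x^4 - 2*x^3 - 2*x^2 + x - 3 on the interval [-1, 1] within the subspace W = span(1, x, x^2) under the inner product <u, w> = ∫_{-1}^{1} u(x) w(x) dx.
g(x) = -8*x^2/7 - x/5 - 108/35

The best approximation g ∈ W is the orthogonal projection of f onto W. Writing g = a_0 + a_1 x + a_2 x^2, the coefficients solve the normal equations G · a = b where
  G_{ij} = <φ_i, φ_j> and b_i = <f, φ_i>, with φ_0 = 1, φ_1 = x, φ_2 = x^2.
G =
  [2, 0, 2/3]
  [0, 2/3, 0]
  [2/3, 0, 2/5],
b = (-104/15, -2/15, -88/35).
Solving gives a_0 = -108/35, a_1 = -1/5, a_2 = -8/7, so
  g(x) = -8*x^2/7 - x/5 - 108/35.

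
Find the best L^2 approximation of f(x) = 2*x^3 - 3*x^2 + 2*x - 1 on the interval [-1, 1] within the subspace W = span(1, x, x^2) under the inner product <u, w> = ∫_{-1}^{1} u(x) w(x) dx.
g(x) = -3*x^2 + 16*x/5 - 1

The best approximation g ∈ W is the orthogonal projection of f onto W. Writing g = a_0 + a_1 x + a_2 x^2, the coefficients solve the normal equations G · a = b where
  G_{ij} = <φ_i, φ_j> and b_i = <f, φ_i>, with φ_0 = 1, φ_1 = x, φ_2 = x^2.
G =
  [2, 0, 2/3]
  [0, 2/3, 0]
  [2/3, 0, 2/5],
b = (-4, 32/15, -28/15).
Solving gives a_0 = -1, a_1 = 16/5, a_2 = -3, so
  g(x) = -3*x^2 + 16*x/5 - 1.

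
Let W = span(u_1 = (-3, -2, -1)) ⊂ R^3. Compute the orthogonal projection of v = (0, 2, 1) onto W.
proj_W(v) = (15/14, 5/7, 5/14)

Set up U = [u_1 | ... | u_1] ∈ R^(3×1). The projector onto W = col(U) is P = U (U^T U)^(-1) U^T.
Compute U^T U =
  [14],
and U^T v = (-5).
Solve U^T U · c = U^T v for the coefficients: c = (-5/14). The projection is proj_W(v) = U c.
Check: (v - proj_W(v)) · u_1 = 0  (should be 0).
Result: proj_W(v) = (15/14, 5/7, 5/14).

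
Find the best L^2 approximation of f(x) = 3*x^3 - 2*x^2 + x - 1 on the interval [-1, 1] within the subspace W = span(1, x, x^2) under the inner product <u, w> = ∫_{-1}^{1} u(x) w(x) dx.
g(x) = -2*x^2 + 14*x/5 - 1

The best approximation g ∈ W is the orthogonal projection of f onto W. Writing g = a_0 + a_1 x + a_2 x^2, the coefficients solve the normal equations G · a = b where
  G_{ij} = <φ_i, φ_j> and b_i = <f, φ_i>, with φ_0 = 1, φ_1 = x, φ_2 = x^2.
G =
  [2, 0, 2/3]
  [0, 2/3, 0]
  [2/3, 0, 2/5],
b = (-10/3, 28/15, -22/15).
Solving gives a_0 = -1, a_1 = 14/5, a_2 = -2, so
  g(x) = -2*x^2 + 14*x/5 - 1.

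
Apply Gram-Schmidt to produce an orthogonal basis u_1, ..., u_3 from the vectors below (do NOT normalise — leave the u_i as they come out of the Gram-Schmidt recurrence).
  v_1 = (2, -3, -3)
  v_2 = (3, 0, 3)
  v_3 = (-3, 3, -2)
Orthogonal basis:
  u_1 = (2, -3, -3)
  u_2 = (36/11, -9/22, 57/22)
  u_3 = (36/43, 60/43, -36/43)

Apply the Gram-Schmidt recurrence
  u_1 = v_1
  u_i = v_i − Σ_{j<i} ((v_i · u_j) / (u_j · u_j)) · u_j.

Step by step this gives:
  u_1 = (2, -3, -3)
  u_2 = (36/11, -9/22, 57/22)
  u_3 = (36/43, 60/43, -36/43)

Orthogonality check:
  u_2 · u_1 = 0 (should be 0)
  u_3 · u_1 = 0 (should be 0)
  u_3 · u_2 = 0 (should be 0)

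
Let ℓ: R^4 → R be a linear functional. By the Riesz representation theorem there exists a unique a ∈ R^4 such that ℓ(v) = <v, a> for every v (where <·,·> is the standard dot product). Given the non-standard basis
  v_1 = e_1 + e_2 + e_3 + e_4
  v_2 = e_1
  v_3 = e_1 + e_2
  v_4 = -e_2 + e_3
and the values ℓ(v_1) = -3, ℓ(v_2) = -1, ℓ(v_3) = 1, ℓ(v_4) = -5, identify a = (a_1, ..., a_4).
a = (-1, 2, -3, -1)

Write a = (a_1, ..., a_4) in the standard basis. For each basis vector v_i, ℓ(v_i) = <v_i, a> is a linear equation in the a_j's. Collect the n equations into a matrix system V a = ℓ, where row i of V is v_i (expressed in the standard basis). Since V is invertible (lower-triangular with 1s on the diagonal, up to permutation), solve by back-substitution:
  V =
[[1, 1, 1, 1],
 [1, 0, 0, 0],
 [1, 1, 0, 0],
 [0, -1, 1, 0]]
  V a = (-3, -1, 1, -5)
Solving gives a = (-1, 2, -3, -1).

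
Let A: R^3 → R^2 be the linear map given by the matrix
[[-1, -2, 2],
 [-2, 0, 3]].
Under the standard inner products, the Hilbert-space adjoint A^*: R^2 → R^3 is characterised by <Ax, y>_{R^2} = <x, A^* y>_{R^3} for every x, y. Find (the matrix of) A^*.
A^* = A^T =
[[-1, -2],
 [-2, 0],
 [2, 3]]

For real matrices with standard dot products, the defining identity <Ax, y> = <x, A^* y> gives (Ax)^T y = x^T (A^*) y, i.e. x^T A^T y = x^T (A^*) y. Since this holds for all x, y, we must have A^* = A^T. Therefore
A^* =
[[-1, -2],
 [-2, 0],
 [2, 3]].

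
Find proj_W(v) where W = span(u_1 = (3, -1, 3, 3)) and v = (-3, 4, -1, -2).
proj_W(v) = (-33/14, 11/14, -33/14, -33/14)

Set up U = [u_1 | ... | u_1] ∈ R^(4×1). The projector onto W = col(U) is P = U (U^T U)^(-1) U^T.
Compute U^T U =
  [28],
and U^T v = (-22).
Solve U^T U · c = U^T v for the coefficients: c = (-11/14). The projection is proj_W(v) = U c.
Check: (v - proj_W(v)) · u_1 = 0  (should be 0).
Result: proj_W(v) = (-33/14, 11/14, -33/14, -33/14).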